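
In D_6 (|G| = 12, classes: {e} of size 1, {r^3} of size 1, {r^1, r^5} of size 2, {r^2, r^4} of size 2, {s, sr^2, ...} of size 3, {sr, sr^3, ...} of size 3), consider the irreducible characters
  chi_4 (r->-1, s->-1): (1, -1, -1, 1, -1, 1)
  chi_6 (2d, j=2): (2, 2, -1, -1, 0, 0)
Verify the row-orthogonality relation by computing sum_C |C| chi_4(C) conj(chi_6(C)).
Sum = 0; so <chi_4, chi_6> = 0 (distinct irreducibles are orthogonal).

Justification: Compute term by term over conjugacy classes (|C| * chi_4(C) * conj(chi_6(C))):
  1*(1)*conj(2) + 1*(-1)*conj(2) + 2*(-1)*conj(-1) + 2*(1)*conj(-1) + 3*(-1)*conj(0) + 3*(1)*conj(0)
  = (2) + (-2) + (2) + (-2) + (0) + (0)
  = 0.
Dividing by |G| = 12 gives 0/12 = 0, matching the row-orthogonality relation <chi_4, chi_6> = [chi_4 = chi_6].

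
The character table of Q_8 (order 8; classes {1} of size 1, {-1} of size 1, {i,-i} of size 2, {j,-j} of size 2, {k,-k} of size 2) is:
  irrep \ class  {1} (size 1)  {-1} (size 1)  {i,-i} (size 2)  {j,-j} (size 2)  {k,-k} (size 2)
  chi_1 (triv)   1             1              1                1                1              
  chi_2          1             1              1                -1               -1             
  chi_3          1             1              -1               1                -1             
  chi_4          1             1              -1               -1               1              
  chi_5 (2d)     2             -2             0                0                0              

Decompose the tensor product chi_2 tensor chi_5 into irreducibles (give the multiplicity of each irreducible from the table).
chi_2 tensor chi_5 = chi_5 (all other irreducibles have multiplicity 0).

The character of a tensor product is the pointwise product (chi_2 * chi_5)(C) = chi_2(C) * chi_5(C):
  {1}: (1)*(2), {-1}: (1)*(-2), {i,-i}: (1)*(0), {j,-j}: (-1)*(0), {k,-k}: (-1)*(0)
so (chi_2 * chi_5) takes values
  {1} -> 2, {-1} -> -2, {i,-i} -> 0, {j,-j} -> 0, {k,-k} -> 0.
Now take the inner product of this character with each irreducible chi from the table, <chi_2*chi_5, chi> = (1/8) sum_C |C| (chi_2*chi_5)(C) conj(chi(C)):
  <chi_2*chi_5, chi_1> = (1/8)[1*(2)*conj(1) + 1*(-2)*conj(1) + 2*(0)*conj(1) + 2*(0)*conj(1) + 2*(0)*conj(1)]
      = (1/8)[(2) + (-2) + (0) + (0) + (0)] = 0/8 = 0
  <chi_2*chi_5, chi_2> = (1/8)[1*(2)*conj(1) + 1*(-2)*conj(1) + 2*(0)*conj(1) + 2*(0)*conj(-1) + 2*(0)*conj(-1)]
      = (1/8)[(2) + (-2) + (0) + (0) + (0)] = 0/8 = 0
  <chi_2*chi_5, chi_3> = (1/8)[1*(2)*conj(1) + 1*(-2)*conj(1) + 2*(0)*conj(-1) + 2*(0)*conj(1) + 2*(0)*conj(-1)]
      = (1/8)[(2) + (-2) + (0) + (0) + (0)] = 0/8 = 0
  <chi_2*chi_5, chi_4> = (1/8)[1*(2)*conj(1) + 1*(-2)*conj(1) + 2*(0)*conj(-1) + 2*(0)*conj(-1) + 2*(0)*conj(1)]
      = (1/8)[(2) + (-2) + (0) + (0) + (0)] = 0/8 = 0
  <chi_2*chi_5, chi_5> = (1/8)[1*(2)*conj(2) + 1*(-2)*conj(-2) + 2*(0)*conj(0) + 2*(0)*conj(0) + 2*(0)*conj(0)]
      = (1/8)[(4) + (4) + (0) + (0) + (0)] = 8/8 = 1
Hence the multiplicities are chi_5: 1. Dimension check: dim(chi_2)*dim(chi_5) = 1*2 = 2 and sum (mult * dim) = 1*2 = 2.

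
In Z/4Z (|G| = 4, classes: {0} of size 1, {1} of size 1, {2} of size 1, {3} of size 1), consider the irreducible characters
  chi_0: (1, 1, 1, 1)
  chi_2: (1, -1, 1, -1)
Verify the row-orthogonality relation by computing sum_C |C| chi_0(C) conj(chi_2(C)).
Sum = 0; so <chi_0, chi_2> = 0 (distinct irreducibles are orthogonal).

Argument: Compute term by term over conjugacy classes (|C| * chi_0(C) * conj(chi_2(C))):
  1*(1)*conj(1) + 1*(1)*conj(-1) + 1*(1)*conj(1) + 1*(1)*conj(-1)
  = (1) + (-1) + (1) + (-1)
  = 0.
(Exp terms are combined using exp(i*s)*conj(exp(i*t)) = exp(i*(s-t)), and sums of them are collapsed using the identity that for every m > 1 the m distinct m-th roots of unity sum to 0, e.g. 1 + exp(2*I*pi/3) + exp(-2*I*pi/3) = 0.)
Dividing by |G| = 4 gives 0/4 = 0, matching the row-orthogonality relation <chi_0, chi_2> = [chi_0 = chi_2].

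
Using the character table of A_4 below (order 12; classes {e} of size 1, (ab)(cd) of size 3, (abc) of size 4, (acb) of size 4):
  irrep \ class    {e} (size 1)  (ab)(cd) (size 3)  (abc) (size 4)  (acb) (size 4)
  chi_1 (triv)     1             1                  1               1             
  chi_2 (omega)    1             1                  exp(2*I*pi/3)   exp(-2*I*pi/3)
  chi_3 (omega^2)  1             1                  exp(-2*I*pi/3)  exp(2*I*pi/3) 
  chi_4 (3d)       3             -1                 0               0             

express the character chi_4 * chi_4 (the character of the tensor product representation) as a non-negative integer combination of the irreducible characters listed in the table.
chi_4 tensor chi_4 = chi_1 + chi_2 + chi_3 + 2*chi_4 (all other irreducibles have multiplicity 0).

Justification: The character of a tensor product is the pointwise product (chi_4 * chi_4)(C) = chi_4(C) * chi_4(C):
  {e}: (3)*(3), (ab)(cd): (-1)*(-1), (abc): (0)*(0), (acb): (0)*(0)
so (chi_4 * chi_4) takes values
  {e} -> 9, (ab)(cd) -> 1, (abc) -> 0, (acb) -> 0.
Now take the inner product of this character with each irreducible chi from the table, <chi_4*chi_4, chi> = (1/12) sum_C |C| (chi_4*chi_4)(C) conj(chi(C)):
  <chi_4*chi_4, chi_1> = (1/12)[1*(9)*conj(1) + 3*(1)*conj(1) + 4*(0)*conj(1) + 4*(0)*conj(1)]
      = (1/12)[(9) + (3) + (0) + (0)] = 12/12 = 1
  <chi_4*chi_4, chi_2> = (1/12)[1*(9)*conj(1) + 3*(1)*conj(1) + 4*(0)*conj(exp(2*I*pi/3)) + 4*(0)*conj(exp(-2*I*pi/3))]
      = (1/12)[(9) + (3) + (0) + (0)] = 12/12 = 1
  <chi_4*chi_4, chi_3> = (1/12)[1*(9)*conj(1) + 3*(1)*conj(1) + 4*(0)*conj(exp(-2*I*pi/3)) + 4*(0)*conj(exp(2*I*pi/3))]
      = (1/12)[(9) + (3) + (0) + (0)] = 12/12 = 1
  <chi_4*chi_4, chi_4> = (1/12)[1*(9)*conj(3) + 3*(1)*conj(-1) + 4*(0)*conj(0) + 4*(0)*conj(0)]
      = (1/12)[(27) + (-3) + (0) + (0)] = 24/12 = 2
(Exp terms are combined using exp(i*s)*conj(exp(i*t)) = exp(i*(s-t)), and sums of them are collapsed using the identity that for every m > 1 the m distinct m-th roots of unity sum to 0, e.g. 1 + exp(2*I*pi/3) + exp(-2*I*pi/3) = 0.)
Hence the multiplicities are chi_1: 1, chi_2: 1, chi_3: 1, chi_4: 2. Dimension check: dim(chi_4)*dim(chi_4) = 3*3 = 9 and sum (mult * dim) = 1*1 + 1*1 + 1*1 + 2*3 = 9.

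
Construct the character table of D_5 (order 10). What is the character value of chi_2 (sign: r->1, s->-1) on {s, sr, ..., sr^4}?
Conjugacy classes: {e} of size 1, {r^1, r^4} of size 2, {r^2, r^3} of size 2, {s, sr, ..., sr^4} of size 5.
Character table:
  irrep \ class              {e} (size 1)  {r^1, r^4} (size 2)  {r^2, r^3} (size 2)  {s, sr, ..., sr^4} (size 5)
  chi_1 (triv)               1             1                    1                    1                          
  chi_2 (sign: r->1, s->-1)  1             1                    1                    -1                         
  chi_3 (2d, j=1)            2             -1/2 + sqrt(5)/2     -sqrt(5)/2 - 1/2     0                          
  chi_4 (2d, j=2)            2             -sqrt(5)/2 - 1/2     -1/2 + sqrt(5)/2     0                          

Spot check: chi_2 (sign: r->1, s->-1) on {s, sr, ..., sr^4} = -1.

Justification: D_5 has order 2*5 = 10 with 4 conjugacy classes, hence 4 irreducibles. Sum of squared dims 1 + 1 + 4 + 4 = 10 = |G|. Linear characters come from the abelianisation; the 2-dimensional irreps have character r^k -> 2*cos(2*pi*j*k/5), reflections -> 0.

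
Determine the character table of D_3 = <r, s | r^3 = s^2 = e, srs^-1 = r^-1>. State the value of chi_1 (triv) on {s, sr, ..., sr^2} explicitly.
Conjugacy classes: {e} of size 1, {r^1, r^2} of size 2, {s, sr, ..., sr^2} of size 3.
Character table:
  irrep \ class              {e} (size 1)  {r^1, r^2} (size 2)  {s, sr, ..., sr^2} (size 3)
  chi_1 (triv)               1             1                    1                          
  chi_2 (sign: r->1, s->-1)  1             1                    -1                         
  chi_3 (2d, j=1)            2             -1                   0                          

Spot check: chi_1 (triv) on {s, sr, ..., sr^2} = 1.

Solution. D_3 has order 2*3 = 6 with 3 conjugacy classes, hence 3 irreducibles. Sum of squared dims 1 + 1 + 4 = 6 = |G|. Linear characters come from the abelianisation; the 2-dimensional irreps have character r^k -> 2*cos(2*pi*j*k/3), reflections -> 0.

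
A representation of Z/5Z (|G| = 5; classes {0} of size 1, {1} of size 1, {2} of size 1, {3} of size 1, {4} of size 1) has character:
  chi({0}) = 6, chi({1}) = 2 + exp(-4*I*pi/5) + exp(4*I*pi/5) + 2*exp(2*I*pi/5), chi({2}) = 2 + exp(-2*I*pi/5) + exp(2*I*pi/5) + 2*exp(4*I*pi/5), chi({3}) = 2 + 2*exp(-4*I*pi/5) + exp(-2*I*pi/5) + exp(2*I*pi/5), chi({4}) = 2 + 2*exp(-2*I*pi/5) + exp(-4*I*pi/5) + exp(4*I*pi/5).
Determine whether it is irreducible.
Not irreducible (reducible): <chi, chi> = 10 > 1.

Working: <chi, chi> = (1/|G|) sum_C |C| * |chi(C)|^2 = (1/5)[1*|6|^2 + 1*|2 + exp(-4*I*pi/5) + exp(4*I*pi/5) + 2*exp(2*I*pi/5)|^2 + 1*|2 + exp(-2*I*pi/5) + exp(2*I*pi/5) + 2*exp(4*I*pi/5)|^2 + 1*|2 + 2*exp(-4*I*pi/5) + exp(-2*I*pi/5) + exp(2*I*pi/5)|^2 + 1*|2 + 2*exp(-2*I*pi/5) + exp(-4*I*pi/5) + exp(4*I*pi/5)|^2]
  = (1/5)[(36) + (10 + 7*exp(-2*I*pi/5) + 6*exp(-4*I*pi/5) + 6*exp(4*I*pi/5) + 7*exp(2*I*pi/5)) + (10 + 6*exp(-2*I*pi/5) + 7*exp(-4*I*pi/5) + 7*exp(4*I*pi/5) + 6*exp(2*I*pi/5)) + (10 + 6*exp(-2*I*pi/5) + 7*exp(-4*I*pi/5) + 7*exp(4*I*pi/5) + 6*exp(2*I*pi/5)) + (10 + 7*exp(-2*I*pi/5) + 6*exp(-4*I*pi/5) + 6*exp(4*I*pi/5) + 7*exp(2*I*pi/5))] = 50/5 = 10.
(Exp terms are combined using exp(i*s)*conj(exp(i*t)) = exp(i*(s-t)), and sums of them are collapsed using the identity that for every m > 1 the m distinct m-th roots of unity sum to 0, e.g. 1 + exp(2*I*pi/3) + exp(-2*I*pi/3) = 0.)
A character is irreducible iff <chi, chi> = 1, so this representation is reducible.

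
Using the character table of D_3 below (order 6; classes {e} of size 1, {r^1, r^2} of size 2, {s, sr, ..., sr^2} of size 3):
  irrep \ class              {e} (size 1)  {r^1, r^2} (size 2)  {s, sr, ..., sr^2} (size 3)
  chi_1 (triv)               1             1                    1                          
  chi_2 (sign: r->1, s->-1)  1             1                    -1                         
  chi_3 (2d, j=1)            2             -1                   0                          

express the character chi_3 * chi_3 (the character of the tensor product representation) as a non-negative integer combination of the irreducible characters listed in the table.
chi_3 tensor chi_3 = chi_1 + chi_2 + chi_3 (all other irreducibles have multiplicity 0).

Solution. The character of a tensor product is the pointwise product (chi_3 * chi_3)(C) = chi_3(C) * chi_3(C):
  {e}: (2)*(2), {r^1, r^2}: (-1)*(-1), {s, sr, ..., sr^2}: (0)*(0)
so (chi_3 * chi_3) takes values
  {e} -> 4, {r^1, r^2} -> 1, {s, sr, ..., sr^2} -> 0.
Now take the inner product of this character with each irreducible chi from the table, <chi_3*chi_3, chi> = (1/6) sum_C |C| (chi_3*chi_3)(C) conj(chi(C)):
  <chi_3*chi_3, chi_1> = (1/6)[1*(4)*conj(1) + 2*(1)*conj(1) + 3*(0)*conj(1)]
      = (1/6)[(4) + (2) + (0)] = 6/6 = 1
  <chi_3*chi_3, chi_2> = (1/6)[1*(4)*conj(1) + 2*(1)*conj(1) + 3*(0)*conj(-1)]
      = (1/6)[(4) + (2) + (0)] = 6/6 = 1
  <chi_3*chi_3, chi_3> = (1/6)[1*(4)*conj(2) + 2*(1)*conj(-1) + 3*(0)*conj(0)]
      = (1/6)[(8) + (-2) + (0)] = 6/6 = 1
Hence the multiplicities are chi_1: 1, chi_2: 1, chi_3: 1. Dimension check: dim(chi_3)*dim(chi_3) = 2*2 = 4 and sum (mult * dim) = 1*1 + 1*1 + 1*2 = 4.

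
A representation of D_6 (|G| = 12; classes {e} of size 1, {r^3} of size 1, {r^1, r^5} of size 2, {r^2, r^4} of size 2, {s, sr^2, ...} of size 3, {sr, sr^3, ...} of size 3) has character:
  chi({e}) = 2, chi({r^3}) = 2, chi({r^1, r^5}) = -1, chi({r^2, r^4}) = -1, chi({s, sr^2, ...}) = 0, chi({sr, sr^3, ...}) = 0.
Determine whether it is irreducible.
Irreducible: <chi, chi> = 1.

Derivation: <chi, chi> = (1/|G|) sum_C |C| * |chi(C)|^2 = (1/12)[1*|2|^2 + 1*|2|^2 + 2*|-1|^2 + 2*|-1|^2 + 3*|0|^2 + 3*|0|^2]
  = (1/12)[(4) + (4) + (2) + (2) + (0) + (0)] = 12/12 = 1.
A character is irreducible iff <chi, chi> = 1, so this representation is irreducible.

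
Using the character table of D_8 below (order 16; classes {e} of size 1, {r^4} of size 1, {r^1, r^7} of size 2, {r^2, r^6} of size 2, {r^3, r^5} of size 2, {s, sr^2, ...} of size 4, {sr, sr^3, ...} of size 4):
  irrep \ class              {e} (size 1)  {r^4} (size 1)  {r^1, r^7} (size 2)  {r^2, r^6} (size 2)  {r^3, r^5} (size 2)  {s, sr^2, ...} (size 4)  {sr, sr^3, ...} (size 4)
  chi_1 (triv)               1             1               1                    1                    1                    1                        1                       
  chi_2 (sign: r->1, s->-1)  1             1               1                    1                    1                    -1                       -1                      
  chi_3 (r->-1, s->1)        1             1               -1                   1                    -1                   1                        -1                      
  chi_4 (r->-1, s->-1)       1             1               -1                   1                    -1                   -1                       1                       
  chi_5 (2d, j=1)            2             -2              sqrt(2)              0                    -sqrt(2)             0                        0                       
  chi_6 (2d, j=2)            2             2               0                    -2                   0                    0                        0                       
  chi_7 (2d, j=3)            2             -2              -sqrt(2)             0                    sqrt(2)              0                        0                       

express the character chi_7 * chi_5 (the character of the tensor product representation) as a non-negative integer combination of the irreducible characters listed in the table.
chi_7 tensor chi_5 = chi_3 + chi_4 + chi_6 (all other irreducibles have multiplicity 0).

The character of a tensor product is the pointwise product (chi_7 * chi_5)(C) = chi_7(C) * chi_5(C):
  {e}: (2)*(2), {r^4}: (-2)*(-2), {r^1, r^7}: (-sqrt(2))*(sqrt(2)), {r^2, r^6}: (0)*(0), {r^3, r^5}: (sqrt(2))*(-sqrt(2)), {s, sr^2, ...}: (0)*(0), {sr, sr^3, ...}: (0)*(0)
so (chi_7 * chi_5) takes values
  {e} -> 4, {r^4} -> 4, {r^1, r^7} -> -2, {r^2, r^6} -> 0, {r^3, r^5} -> -2, {s, sr^2, ...} -> 0, {sr, sr^3, ...} -> 0.
Now take the inner product of this character with each irreducible chi from the table, <chi_7*chi_5, chi> = (1/16) sum_C |C| (chi_7*chi_5)(C) conj(chi(C)):
  <chi_7*chi_5, chi_1> = (1/16)[1*(4)*conj(1) + 1*(4)*conj(1) + 2*(-2)*conj(1) + 2*(0)*conj(1) + 2*(-2)*conj(1) + 4*(0)*conj(1) + 4*(0)*conj(1)]
      = (1/16)[(4) + (4) + (-4) + (0) + (-4) + (0) + (0)] = 0/16 = 0
  <chi_7*chi_5, chi_2> = (1/16)[1*(4)*conj(1) + 1*(4)*conj(1) + 2*(-2)*conj(1) + 2*(0)*conj(1) + 2*(-2)*conj(1) + 4*(0)*conj(-1) + 4*(0)*conj(-1)]
      = (1/16)[(4) + (4) + (-4) + (0) + (-4) + (0) + (0)] = 0/16 = 0
  <chi_7*chi_5, chi_3> = (1/16)[1*(4)*conj(1) + 1*(4)*conj(1) + 2*(-2)*conj(-1) + 2*(0)*conj(1) + 2*(-2)*conj(-1) + 4*(0)*conj(1) + 4*(0)*conj(-1)]
      = (1/16)[(4) + (4) + (4) + (0) + (4) + (0) + (0)] = 16/16 = 1
  <chi_7*chi_5, chi_4> = (1/16)[1*(4)*conj(1) + 1*(4)*conj(1) + 2*(-2)*conj(-1) + 2*(0)*conj(1) + 2*(-2)*conj(-1) + 4*(0)*conj(-1) + 4*(0)*conj(1)]
      = (1/16)[(4) + (4) + (4) + (0) + (4) + (0) + (0)] = 16/16 = 1
  <chi_7*chi_5, chi_5> = (1/16)[1*(4)*conj(2) + 1*(4)*conj(-2) + 2*(-2)*conj(sqrt(2)) + 2*(0)*conj(0) + 2*(-2)*conj(-sqrt(2)) + 4*(0)*conj(0) + 4*(0)*conj(0)]
      = (1/16)[(8) + (-8) + (-4*sqrt(2)) + (0) + (4*sqrt(2)) + (0) + (0)] = 0/16 = 0
  <chi_7*chi_5, chi_6> = (1/16)[1*(4)*conj(2) + 1*(4)*conj(2) + 2*(-2)*conj(0) + 2*(0)*conj(-2) + 2*(-2)*conj(0) + 4*(0)*conj(0) + 4*(0)*conj(0)]
      = (1/16)[(8) + (8) + (0) + (0) + (0) + (0) + (0)] = 16/16 = 1
  <chi_7*chi_5, chi_7> = (1/16)[1*(4)*conj(2) + 1*(4)*conj(-2) + 2*(-2)*conj(-sqrt(2)) + 2*(0)*conj(0) + 2*(-2)*conj(sqrt(2)) + 4*(0)*conj(0) + 4*(0)*conj(0)]
      = (1/16)[(8) + (-8) + (4*sqrt(2)) + (0) + (-4*sqrt(2)) + (0) + (0)] = 0/16 = 0
Hence the multiplicities are chi_3: 1, chi_4: 1, chi_6: 1. Dimension check: dim(chi_7)*dim(chi_5) = 2*2 = 4 and sum (mult * dim) = 1*1 + 1*1 + 1*2 = 4.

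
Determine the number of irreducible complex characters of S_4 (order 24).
5

Solution. The number of irreducible complex representations of a finite group equals its number of conjugacy classes. Conjugacy classes in S_4 correspond to cycle types, i.e. partitions of 4; there are p(4) = 5 of them, so S_4 (order 24) has exactly 5 irreducible complex representations.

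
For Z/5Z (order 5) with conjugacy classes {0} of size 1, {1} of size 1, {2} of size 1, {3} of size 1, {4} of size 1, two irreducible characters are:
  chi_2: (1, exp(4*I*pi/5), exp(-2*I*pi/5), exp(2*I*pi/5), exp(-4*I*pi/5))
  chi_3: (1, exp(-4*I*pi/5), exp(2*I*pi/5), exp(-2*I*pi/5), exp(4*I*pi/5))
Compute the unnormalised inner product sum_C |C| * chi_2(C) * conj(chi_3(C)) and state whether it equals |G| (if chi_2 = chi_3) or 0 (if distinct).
Sum = 0; so <chi_2, chi_3> = 0 (distinct irreducibles are orthogonal).

Argument: Compute term by term over conjugacy classes (|C| * chi_2(C) * conj(chi_3(C))):
  1*(1)*conj(1) + 1*(exp(4*I*pi/5))*conj(exp(-4*I*pi/5)) + 1*(exp(-2*I*pi/5))*conj(exp(2*I*pi/5)) + 1*(exp(2*I*pi/5))*conj(exp(-2*I*pi/5)) + 1*(exp(-4*I*pi/5))*conj(exp(4*I*pi/5))
  = (1) + (exp(-2*I*pi/5)) + (exp(-4*I*pi/5)) + (exp(4*I*pi/5)) + (exp(2*I*pi/5))
  = 0.
(Exp terms are combined using exp(i*s)*conj(exp(i*t)) = exp(i*(s-t)), and sums of them are collapsed using the identity that for every m > 1 the m distinct m-th roots of unity sum to 0, e.g. 1 + exp(2*I*pi/3) + exp(-2*I*pi/3) = 0.)
Dividing by |G| = 5 gives 0/5 = 0, matching the row-orthogonality relation <chi_2, chi_3> = [chi_2 = chi_3].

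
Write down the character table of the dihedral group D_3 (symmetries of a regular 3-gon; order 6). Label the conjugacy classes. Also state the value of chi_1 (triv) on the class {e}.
Conjugacy classes: {e} of size 1, {r^1, r^2} of size 2, {s, sr, ..., sr^2} of size 3.
Character table:
  irrep \ class              {e} (size 1)  {r^1, r^2} (size 2)  {s, sr, ..., sr^2} (size 3)
  chi_1 (triv)               1             1                    1                          
  chi_2 (sign: r->1, s->-1)  1             1                    -1                         
  chi_3 (2d, j=1)            2             -1                   0                          

Spot check: chi_1 (triv) on {e} = 1.

Reasoning: D_3 has order 2*3 = 6 with 3 conjugacy classes, hence 3 irreducibles. Sum of squared dims 1 + 1 + 4 = 6 = |G|. Linear characters come from the abelianisation; the 2-dimensional irreps have character r^k -> 2*cos(2*pi*j*k/3), reflections -> 0.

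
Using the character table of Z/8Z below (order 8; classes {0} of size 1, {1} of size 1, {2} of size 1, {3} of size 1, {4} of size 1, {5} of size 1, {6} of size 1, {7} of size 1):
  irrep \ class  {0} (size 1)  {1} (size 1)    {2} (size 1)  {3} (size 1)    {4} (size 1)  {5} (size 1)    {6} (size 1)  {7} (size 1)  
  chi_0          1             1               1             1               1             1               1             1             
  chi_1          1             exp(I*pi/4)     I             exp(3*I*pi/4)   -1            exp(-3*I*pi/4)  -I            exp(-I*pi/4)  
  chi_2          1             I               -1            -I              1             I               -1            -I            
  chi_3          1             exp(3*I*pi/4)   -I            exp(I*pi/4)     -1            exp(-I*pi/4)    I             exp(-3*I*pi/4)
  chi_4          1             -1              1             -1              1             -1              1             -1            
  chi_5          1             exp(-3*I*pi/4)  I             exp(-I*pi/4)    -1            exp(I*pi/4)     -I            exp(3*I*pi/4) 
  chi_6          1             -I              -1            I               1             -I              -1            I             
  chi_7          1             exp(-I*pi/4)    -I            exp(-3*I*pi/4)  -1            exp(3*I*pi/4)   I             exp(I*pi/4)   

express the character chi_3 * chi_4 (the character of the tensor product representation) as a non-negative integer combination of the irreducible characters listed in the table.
chi_3 tensor chi_4 = chi_7 (all other irreducibles have multiplicity 0).

Reasoning: The character of a tensor product is the pointwise product (chi_3 * chi_4)(C) = chi_3(C) * chi_4(C):
  {0}: (1)*(1), {1}: (exp(3*I*pi/4))*(-1), {2}: (-I)*(1), {3}: (exp(I*pi/4))*(-1), {4}: (-1)*(1), {5}: (exp(-I*pi/4))*(-1), {6}: (I)*(1), {7}: (exp(-3*I*pi/4))*(-1)
so (chi_3 * chi_4) takes values
  {0} -> 1, {1} -> -exp(3*I*pi/4), {2} -> -I, {3} -> -exp(I*pi/4), {4} -> -1, {5} -> -exp(-I*pi/4), {6} -> I, {7} -> -exp(-3*I*pi/4).
Now take the inner product of this character with each irreducible chi from the table, <chi_3*chi_4, chi> = (1/8) sum_C |C| (chi_3*chi_4)(C) conj(chi(C)):
  <chi_3*chi_4, chi_0> = (1/8)[1*(1)*conj(1) + 1*(-exp(3*I*pi/4))*conj(1) + 1*(-I)*conj(1) + 1*(-exp(I*pi/4))*conj(1) + 1*(-1)*conj(1) + 1*(-exp(-I*pi/4))*conj(1) + 1*(I)*conj(1) + 1*(-exp(-3*I*pi/4))*conj(1)]
      = (1/8)[(1) + (-exp(3*I*pi/4)) + (-I) + (-exp(I*pi/4)) + (-1) + (-exp(-I*pi/4)) + (I) + (-exp(-3*I*pi/4))] = 0/8 = 0
  <chi_3*chi_4, chi_1> = (1/8)[1*(1)*conj(1) + 1*(-exp(3*I*pi/4))*conj(exp(I*pi/4)) + 1*(-I)*conj(I) + 1*(-exp(I*pi/4))*conj(exp(3*I*pi/4)) + 1*(-1)*conj(-1) + 1*(-exp(-I*pi/4))*conj(exp(-3*I*pi/4)) + 1*(I)*conj(-I) + 1*(-exp(-3*I*pi/4))*conj(exp(-I*pi/4))]
      = (1/8)[(1) + (-I) + (-1) + (I) + (1) + (-I) + (-1) + (I)] = 0/8 = 0
  <chi_3*chi_4, chi_2> = (1/8)[1*(1)*conj(1) + 1*(-exp(3*I*pi/4))*conj(I) + 1*(-I)*conj(-1) + 1*(-exp(I*pi/4))*conj(-I) + 1*(-1)*conj(1) + 1*(-exp(-I*pi/4))*conj(I) + 1*(I)*conj(-1) + 1*(-exp(-3*I*pi/4))*conj(-I)]
      = (1/8)[(1) + (exp(-3*I*pi/4)) + (I) + (-exp(3*I*pi/4)) + (-1) + (exp(I*pi/4)) + (-I) + (-exp(-I*pi/4))] = 0/8 = 0
  <chi_3*chi_4, chi_3> = (1/8)[1*(1)*conj(1) + 1*(-exp(3*I*pi/4))*conj(exp(3*I*pi/4)) + 1*(-I)*conj(-I) + 1*(-exp(I*pi/4))*conj(exp(I*pi/4)) + 1*(-1)*conj(-1) + 1*(-exp(-I*pi/4))*conj(exp(-I*pi/4)) + 1*(I)*conj(I) + 1*(-exp(-3*I*pi/4))*conj(exp(-3*I*pi/4))]
      = (1/8)[(1) + (-1) + (1) + (-1) + (1) + (-1) + (1) + (-1)] = 0/8 = 0
  <chi_3*chi_4, chi_4> = (1/8)[1*(1)*conj(1) + 1*(-exp(3*I*pi/4))*conj(-1) + 1*(-I)*conj(1) + 1*(-exp(I*pi/4))*conj(-1) + 1*(-1)*conj(1) + 1*(-exp(-I*pi/4))*conj(-1) + 1*(I)*conj(1) + 1*(-exp(-3*I*pi/4))*conj(-1)]
      = (1/8)[(1) + (exp(3*I*pi/4)) + (-I) + (exp(I*pi/4)) + (-1) + (exp(-I*pi/4)) + (I) + (exp(-3*I*pi/4))] = 0/8 = 0
  <chi_3*chi_4, chi_5> = (1/8)[1*(1)*conj(1) + 1*(-exp(3*I*pi/4))*conj(exp(-3*I*pi/4)) + 1*(-I)*conj(I) + 1*(-exp(I*pi/4))*conj(exp(-I*pi/4)) + 1*(-1)*conj(-1) + 1*(-exp(-I*pi/4))*conj(exp(I*pi/4)) + 1*(I)*conj(-I) + 1*(-exp(-3*I*pi/4))*conj(exp(3*I*pi/4))]
      = (1/8)[(1) + (I) + (-1) + (-I) + (1) + (I) + (-1) + (-I)] = 0/8 = 0
  <chi_3*chi_4, chi_6> = (1/8)[1*(1)*conj(1) + 1*(-exp(3*I*pi/4))*conj(-I) + 1*(-I)*conj(-1) + 1*(-exp(I*pi/4))*conj(I) + 1*(-1)*conj(1) + 1*(-exp(-I*pi/4))*conj(-I) + 1*(I)*conj(-1) + 1*(-exp(-3*I*pi/4))*conj(I)]
      = (1/8)[(1) + (-exp(-3*I*pi/4)) + (I) + (exp(3*I*pi/4)) + (-1) + (-exp(I*pi/4)) + (-I) + (exp(-I*pi/4))] = 0/8 = 0
  <chi_3*chi_4, chi_7> = (1/8)[1*(1)*conj(1) + 1*(-exp(3*I*pi/4))*conj(exp(-I*pi/4)) + 1*(-I)*conj(-I) + 1*(-exp(I*pi/4))*conj(exp(-3*I*pi/4)) + 1*(-1)*conj(-1) + 1*(-exp(-I*pi/4))*conj(exp(3*I*pi/4)) + 1*(I)*conj(I) + 1*(-exp(-3*I*pi/4))*conj(exp(I*pi/4))]
      = (1/8)[(1) + (1) + (1) + (1) + (1) + (1) + (1) + (1)] = 8/8 = 1
(Exp terms are combined using exp(i*s)*conj(exp(i*t)) = exp(i*(s-t)), and sums of them are collapsed using the identity that for every m > 1 the m distinct m-th roots of unity sum to 0, e.g. 1 + exp(2*I*pi/3) + exp(-2*I*pi/3) = 0.)
Hence the multiplicities are chi_7: 1. Dimension check: dim(chi_3)*dim(chi_4) = 1*1 = 1 and sum (mult * dim) = 1*1 = 1.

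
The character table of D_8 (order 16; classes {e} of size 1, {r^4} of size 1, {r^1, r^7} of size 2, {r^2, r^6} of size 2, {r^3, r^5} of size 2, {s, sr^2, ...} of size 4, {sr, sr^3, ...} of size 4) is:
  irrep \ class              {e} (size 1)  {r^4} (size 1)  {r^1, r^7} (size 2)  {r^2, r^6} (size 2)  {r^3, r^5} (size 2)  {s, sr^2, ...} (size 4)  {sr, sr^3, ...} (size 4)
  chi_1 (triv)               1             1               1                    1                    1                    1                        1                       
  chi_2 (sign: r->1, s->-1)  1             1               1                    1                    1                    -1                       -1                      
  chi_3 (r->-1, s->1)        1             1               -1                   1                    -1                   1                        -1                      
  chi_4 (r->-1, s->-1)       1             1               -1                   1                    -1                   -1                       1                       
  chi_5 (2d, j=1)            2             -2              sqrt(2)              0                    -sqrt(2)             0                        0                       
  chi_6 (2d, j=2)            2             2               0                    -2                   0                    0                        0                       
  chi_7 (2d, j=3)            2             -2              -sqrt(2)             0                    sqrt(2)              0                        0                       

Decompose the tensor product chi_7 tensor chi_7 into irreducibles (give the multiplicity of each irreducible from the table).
chi_7 tensor chi_7 = chi_1 + chi_2 + chi_6 (all other irreducibles have multiplicity 0).

Justification: The character of a tensor product is the pointwise product (chi_7 * chi_7)(C) = chi_7(C) * chi_7(C):
  {e}: (2)*(2), {r^4}: (-2)*(-2), {r^1, r^7}: (-sqrt(2))*(-sqrt(2)), {r^2, r^6}: (0)*(0), {r^3, r^5}: (sqrt(2))*(sqrt(2)), {s, sr^2, ...}: (0)*(0), {sr, sr^3, ...}: (0)*(0)
so (chi_7 * chi_7) takes values
  {e} -> 4, {r^4} -> 4, {r^1, r^7} -> 2, {r^2, r^6} -> 0, {r^3, r^5} -> 2, {s, sr^2, ...} -> 0, {sr, sr^3, ...} -> 0.
Now take the inner product of this character with each irreducible chi from the table, <chi_7*chi_7, chi> = (1/16) sum_C |C| (chi_7*chi_7)(C) conj(chi(C)):
  <chi_7*chi_7, chi_1> = (1/16)[1*(4)*conj(1) + 1*(4)*conj(1) + 2*(2)*conj(1) + 2*(0)*conj(1) + 2*(2)*conj(1) + 4*(0)*conj(1) + 4*(0)*conj(1)]
      = (1/16)[(4) + (4) + (4) + (0) + (4) + (0) + (0)] = 16/16 = 1
  <chi_7*chi_7, chi_2> = (1/16)[1*(4)*conj(1) + 1*(4)*conj(1) + 2*(2)*conj(1) + 2*(0)*conj(1) + 2*(2)*conj(1) + 4*(0)*conj(-1) + 4*(0)*conj(-1)]
      = (1/16)[(4) + (4) + (4) + (0) + (4) + (0) + (0)] = 16/16 = 1
  <chi_7*chi_7, chi_3> = (1/16)[1*(4)*conj(1) + 1*(4)*conj(1) + 2*(2)*conj(-1) + 2*(0)*conj(1) + 2*(2)*conj(-1) + 4*(0)*conj(1) + 4*(0)*conj(-1)]
      = (1/16)[(4) + (4) + (-4) + (0) + (-4) + (0) + (0)] = 0/16 = 0
  <chi_7*chi_7, chi_4> = (1/16)[1*(4)*conj(1) + 1*(4)*conj(1) + 2*(2)*conj(-1) + 2*(0)*conj(1) + 2*(2)*conj(-1) + 4*(0)*conj(-1) + 4*(0)*conj(1)]
      = (1/16)[(4) + (4) + (-4) + (0) + (-4) + (0) + (0)] = 0/16 = 0
  <chi_7*chi_7, chi_5> = (1/16)[1*(4)*conj(2) + 1*(4)*conj(-2) + 2*(2)*conj(sqrt(2)) + 2*(0)*conj(0) + 2*(2)*conj(-sqrt(2)) + 4*(0)*conj(0) + 4*(0)*conj(0)]
      = (1/16)[(8) + (-8) + (4*sqrt(2)) + (0) + (-4*sqrt(2)) + (0) + (0)] = 0/16 = 0
  <chi_7*chi_7, chi_6> = (1/16)[1*(4)*conj(2) + 1*(4)*conj(2) + 2*(2)*conj(0) + 2*(0)*conj(-2) + 2*(2)*conj(0) + 4*(0)*conj(0) + 4*(0)*conj(0)]
      = (1/16)[(8) + (8) + (0) + (0) + (0) + (0) + (0)] = 16/16 = 1
  <chi_7*chi_7, chi_7> = (1/16)[1*(4)*conj(2) + 1*(4)*conj(-2) + 2*(2)*conj(-sqrt(2)) + 2*(0)*conj(0) + 2*(2)*conj(sqrt(2)) + 4*(0)*conj(0) + 4*(0)*conj(0)]
      = (1/16)[(8) + (-8) + (-4*sqrt(2)) + (0) + (4*sqrt(2)) + (0) + (0)] = 0/16 = 0
Hence the multiplicities are chi_1: 1, chi_2: 1, chi_6: 1. Dimension check: dim(chi_7)*dim(chi_7) = 2*2 = 4 and sum (mult * dim) = 1*1 + 1*1 + 1*2 = 4.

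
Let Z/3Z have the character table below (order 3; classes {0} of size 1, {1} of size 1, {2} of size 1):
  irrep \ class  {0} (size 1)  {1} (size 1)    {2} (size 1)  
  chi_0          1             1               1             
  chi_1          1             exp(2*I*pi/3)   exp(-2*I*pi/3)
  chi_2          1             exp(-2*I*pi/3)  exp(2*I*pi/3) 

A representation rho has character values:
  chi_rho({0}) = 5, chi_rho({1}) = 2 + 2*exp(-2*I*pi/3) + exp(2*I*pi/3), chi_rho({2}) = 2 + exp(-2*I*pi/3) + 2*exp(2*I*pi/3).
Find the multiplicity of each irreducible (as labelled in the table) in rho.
Multiplicities: chi_0: 2, chi_1: 1, chi_2: 2.

Solution. Use <chi_rho, chi> = (1/|G|) sum_C |C| * chi_rho(C) * conj(chi(C)) with |G| = 3 for each irreducible chi in the table:
  <chi_rho, chi_0> = (1/3)[1*(5)*conj(1) + 1*(2 + 2*exp(-2*I*pi/3) + exp(2*I*pi/3))*conj(1) + 1*(2 + exp(-2*I*pi/3) + 2*exp(2*I*pi/3))*conj(1)]
      = (1/3)[(5) + (2 + 2*exp(-2*I*pi/3) + exp(2*I*pi/3)) + (2 + exp(-2*I*pi/3) + 2*exp(2*I*pi/3))] = 6/3 = 2
  <chi_rho, chi_1> = (1/3)[1*(5)*conj(1) + 1*(2 + 2*exp(-2*I*pi/3) + exp(2*I*pi/3))*conj(exp(2*I*pi/3)) + 1*(2 + exp(-2*I*pi/3) + 2*exp(2*I*pi/3))*conj(exp(-2*I*pi/3))]
      = (1/3)[(5) + (-1) + (-1)] = 3/3 = 1
  <chi_rho, chi_2> = (1/3)[1*(5)*conj(1) + 1*(2 + 2*exp(-2*I*pi/3) + exp(2*I*pi/3))*conj(exp(-2*I*pi/3)) + 1*(2 + exp(-2*I*pi/3) + 2*exp(2*I*pi/3))*conj(exp(2*I*pi/3))]
      = (1/3)[(5) + (2 + exp(-2*I*pi/3) + 2*exp(2*I*pi/3)) + (2 + 2*exp(-2*I*pi/3) + exp(2*I*pi/3))] = 6/3 = 2
(Exp terms are combined using exp(i*s)*conj(exp(i*t)) = exp(i*(s-t)), and sums of them are collapsed using the identity that for every m > 1 the m distinct m-th roots of unity sum to 0, e.g. 1 + exp(2*I*pi/3) + exp(-2*I*pi/3) = 0.)
Dimension check: dim(rho) = sum (mult * dim) = 2*1 + 1*1 + 2*1 = 5 = chi_rho(e) = 5.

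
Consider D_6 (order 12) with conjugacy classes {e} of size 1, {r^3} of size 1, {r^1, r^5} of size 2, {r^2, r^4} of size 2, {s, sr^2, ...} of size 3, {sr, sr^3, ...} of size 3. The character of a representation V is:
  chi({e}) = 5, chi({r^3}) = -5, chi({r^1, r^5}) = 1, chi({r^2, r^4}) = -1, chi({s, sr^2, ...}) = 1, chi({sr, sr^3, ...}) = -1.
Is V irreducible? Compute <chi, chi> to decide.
Not irreducible (reducible): <chi, chi> = 5 > 1.

Reasoning: <chi, chi> = (1/|G|) sum_C |C| * |chi(C)|^2 = (1/12)[1*|5|^2 + 1*|-5|^2 + 2*|1|^2 + 2*|-1|^2 + 3*|1|^2 + 3*|-1|^2]
  = (1/12)[(25) + (25) + (2) + (2) + (3) + (3)] = 60/12 = 5.
A character is irreducible iff <chi, chi> = 1, so this representation is reducible.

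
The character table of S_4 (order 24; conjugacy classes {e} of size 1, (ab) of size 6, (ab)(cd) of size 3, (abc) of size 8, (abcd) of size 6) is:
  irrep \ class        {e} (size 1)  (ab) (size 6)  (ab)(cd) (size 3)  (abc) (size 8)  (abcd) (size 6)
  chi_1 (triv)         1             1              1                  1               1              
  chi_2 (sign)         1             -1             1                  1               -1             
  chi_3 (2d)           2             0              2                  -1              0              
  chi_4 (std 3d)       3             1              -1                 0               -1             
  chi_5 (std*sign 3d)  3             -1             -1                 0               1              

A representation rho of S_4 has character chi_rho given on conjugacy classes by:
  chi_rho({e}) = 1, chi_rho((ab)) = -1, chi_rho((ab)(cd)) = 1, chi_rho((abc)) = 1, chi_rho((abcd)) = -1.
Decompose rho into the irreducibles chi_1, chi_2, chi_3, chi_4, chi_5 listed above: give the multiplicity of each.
Multiplicities: chi_1: 0, chi_2: 1, chi_3: 0, chi_4: 0, chi_5: 0.

Proof sketch: Use <chi_rho, chi> = (1/|G|) sum_C |C| * chi_rho(C) * conj(chi(C)) with |G| = 24 for each irreducible chi in the table:
  <chi_rho, chi_1> = (1/24)[1*(1)*conj(1) + 6*(-1)*conj(1) + 3*(1)*conj(1) + 8*(1)*conj(1) + 6*(-1)*conj(1)]
      = (1/24)[(1) + (-6) + (3) + (8) + (-6)] = 0/24 = 0
  <chi_rho, chi_2> = (1/24)[1*(1)*conj(1) + 6*(-1)*conj(-1) + 3*(1)*conj(1) + 8*(1)*conj(1) + 6*(-1)*conj(-1)]
      = (1/24)[(1) + (6) + (3) + (8) + (6)] = 24/24 = 1
  <chi_rho, chi_3> = (1/24)[1*(1)*conj(2) + 6*(-1)*conj(0) + 3*(1)*conj(2) + 8*(1)*conj(-1) + 6*(-1)*conj(0)]
      = (1/24)[(2) + (0) + (6) + (-8) + (0)] = 0/24 = 0
  <chi_rho, chi_4> = (1/24)[1*(1)*conj(3) + 6*(-1)*conj(1) + 3*(1)*conj(-1) + 8*(1)*conj(0) + 6*(-1)*conj(-1)]
      = (1/24)[(3) + (-6) + (-3) + (0) + (6)] = 0/24 = 0
  <chi_rho, chi_5> = (1/24)[1*(1)*conj(3) + 6*(-1)*conj(-1) + 3*(1)*conj(-1) + 8*(1)*conj(0) + 6*(-1)*conj(1)]
      = (1/24)[(3) + (6) + (-3) + (0) + (-6)] = 0/24 = 0
Dimension check: dim(rho) = sum (mult * dim) = 0*1 + 1*1 + 0*2 + 0*3 + 0*3 = 1 = chi_rho(e) = 1.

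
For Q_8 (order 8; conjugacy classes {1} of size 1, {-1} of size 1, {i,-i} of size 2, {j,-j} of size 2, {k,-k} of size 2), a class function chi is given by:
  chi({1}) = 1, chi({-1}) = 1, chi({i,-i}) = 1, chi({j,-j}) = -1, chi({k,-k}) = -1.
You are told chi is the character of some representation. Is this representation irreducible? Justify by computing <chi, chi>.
Irreducible: <chi, chi> = 1.

Justification: <chi, chi> = (1/|G|) sum_C |C| * |chi(C)|^2 = (1/8)[1*|1|^2 + 1*|1|^2 + 2*|1|^2 + 2*|-1|^2 + 2*|-1|^2]
  = (1/8)[(1) + (1) + (2) + (2) + (2)] = 8/8 = 1.
A character is irreducible iff <chi, chi> = 1, so this representation is irreducible.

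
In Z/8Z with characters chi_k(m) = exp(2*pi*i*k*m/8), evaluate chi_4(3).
chi_4(3) = zeta_8^12 = -1

Why: chi_4(3) = zeta_8^(4*3) = zeta_8^12. Since zeta_8^8 = 1, this equals zeta_8^4 = exp(2*pi*i*4/8) = -1.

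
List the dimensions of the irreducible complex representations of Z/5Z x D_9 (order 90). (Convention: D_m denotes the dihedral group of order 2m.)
Dimensions: 1, 1, 1, 1, 1, 1, 1, 1, 1, 1, 2, 2, 2, 2, 2, 2, 2, 2, 2, 2, 2, 2, 2, 2, 2, 2, 2, 2, 2, 2

Justification: There are 30 irreducibles (= number of conjugacy classes). Their dimensions d_i satisfy sum d_i^2 = |G| = 90: 1 + 1 + 1 + 1 + 1 + 1 + 1 + 1 + 1 + 1 + 4 + 4 + 4 + 4 + 4 + 4 + 4 + 4 + 4 + 4 + 4 + 4 + 4 + 4 + 4 + 4 + 4 + 4 + 4 + 4 = 90. (For the product with Z/5Z: each of the 5 1-dim characters of Z/5Z tensors with each irrep of D_9, giving 5 copies of each D_9-dimension.)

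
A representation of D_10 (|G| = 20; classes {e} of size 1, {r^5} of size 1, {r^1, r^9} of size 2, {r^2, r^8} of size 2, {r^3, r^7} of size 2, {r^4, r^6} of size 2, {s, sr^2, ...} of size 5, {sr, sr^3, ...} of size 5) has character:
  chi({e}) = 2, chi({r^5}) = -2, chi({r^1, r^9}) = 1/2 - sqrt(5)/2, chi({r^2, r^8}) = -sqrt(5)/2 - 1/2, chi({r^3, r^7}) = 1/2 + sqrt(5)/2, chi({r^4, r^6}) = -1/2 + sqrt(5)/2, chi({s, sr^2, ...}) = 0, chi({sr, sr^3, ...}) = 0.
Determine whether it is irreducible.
Irreducible: <chi, chi> = 1.

Details: <chi, chi> = (1/|G|) sum_C |C| * |chi(C)|^2 = (1/20)[1*|2|^2 + 1*|-2|^2 + 2*|1/2 - sqrt(5)/2|^2 + 2*|-sqrt(5)/2 - 1/2|^2 + 2*|1/2 + sqrt(5)/2|^2 + 2*|-1/2 + sqrt(5)/2|^2 + 5*|0|^2 + 5*|0|^2]
  = (1/20)[(4) + (4) + (3 - sqrt(5)) + (sqrt(5) + 3) + (sqrt(5) + 3) + (3 - sqrt(5)) + (0) + (0)] = 20/20 = 1.
A character is irreducible iff <chi, chi> = 1, so this representation is irreducible.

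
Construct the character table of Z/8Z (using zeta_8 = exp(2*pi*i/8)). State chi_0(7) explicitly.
Character table of Z/8Z (irreps indexed chi_0,...,chi_7 with chi_k(m) = zeta_8^(k*m), zeta_8 = exp(2*pi*i/8)):
  irrep \ class  {0} (size 1)  {1} (size 1)    {2} (size 1)  {3} (size 1)    {4} (size 1)  {5} (size 1)    {6} (size 1)  {7} (size 1)  
  chi_0          1             1               1             1               1             1               1             1             
  chi_1          1             exp(I*pi/4)     I             exp(3*I*pi/4)   -1            exp(-3*I*pi/4)  -I            exp(-I*pi/4)  
  chi_2          1             I               -1            -I              1             I               -1            -I            
  chi_3          1             exp(3*I*pi/4)   -I            exp(I*pi/4)     -1            exp(-I*pi/4)    I             exp(-3*I*pi/4)
  chi_4          1             -1              1             -1              1             -1              1             -1            
  chi_5          1             exp(-3*I*pi/4)  I             exp(-I*pi/4)    -1            exp(I*pi/4)     -I            exp(3*I*pi/4) 
  chi_6          1             -I              -1            I               1             -I              -1            I             
  chi_7          1             exp(-I*pi/4)    -I            exp(-3*I*pi/4)  -1            exp(3*I*pi/4)   I             exp(I*pi/4)   

Spot check: chi_0(7) = zeta_8^(0*7) = zeta_8^0 = 1.

Reasoning: Z/8Z is abelian, so all 8 irreducible complex representations are 1-dimensional. They are given by chi_k(m) = zeta_8^(k*m) for k = 0,...,7. Row orthogonality: sum_m chi_k(m) conj(chi_l(m)) = 8 * [k = l].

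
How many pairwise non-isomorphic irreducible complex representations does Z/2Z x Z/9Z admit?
18

Proof sketch: The number of irreducible complex representations of a finite group equals its number of conjugacy classes. Z/2Z x Z/9Z is abelian of order 18, so every element is its own conjugacy class: 18 classes, so Z/2Z x Z/9Z (order 18) has exactly 18 irreducible complex representations.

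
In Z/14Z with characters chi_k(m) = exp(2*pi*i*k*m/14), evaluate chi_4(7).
chi_4(7) = zeta_14^28 = 1

Why: chi_4(7) = zeta_14^(4*7) = zeta_14^28. Since zeta_14^14 = 1, this equals zeta_14^0 = exp(2*pi*i*0/14) = 1.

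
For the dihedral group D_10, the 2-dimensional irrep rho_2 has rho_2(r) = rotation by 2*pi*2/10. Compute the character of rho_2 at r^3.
chi_{rho_2}(r^3) = 2*cos(2*pi*2*3/10) = -sqrt(5)/2 - 1/2

Details: rho_2(r^3) is rotation by angle 2*pi*2*3/10, whose trace is 2*cos(2*pi*2*3/10) = -sqrt(5)/2 - 1/2.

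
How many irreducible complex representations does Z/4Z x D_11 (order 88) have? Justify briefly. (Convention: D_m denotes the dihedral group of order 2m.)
28

Justification: The number of irreducible complex representations of a finite group equals its number of conjugacy classes. For a direct product, #classes(G x H) = #classes(G) * #classes(H). Z/4Z has 4 classes (abelian), D_11 has 7 classes, so 4 * 7 = 28, so Z/4Z x D_11 (order 88) has exactly 28 irreducible complex representations.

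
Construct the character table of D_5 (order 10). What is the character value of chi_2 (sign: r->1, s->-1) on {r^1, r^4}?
Conjugacy classes: {e} of size 1, {r^1, r^4} of size 2, {r^2, r^3} of size 2, {s, sr, ..., sr^4} of size 5.
Character table:
  irrep \ class              {e} (size 1)  {r^1, r^4} (size 2)  {r^2, r^3} (size 2)  {s, sr, ..., sr^4} (size 5)
  chi_1 (triv)               1             1                    1                    1                          
  chi_2 (sign: r->1, s->-1)  1             1                    1                    -1                         
  chi_3 (2d, j=1)            2             -1/2 + sqrt(5)/2     -sqrt(5)/2 - 1/2     0                          
  chi_4 (2d, j=2)            2             -sqrt(5)/2 - 1/2     -1/2 + sqrt(5)/2     0                          

Spot check: chi_2 (sign: r->1, s->-1) on {r^1, r^4} = 1.

Why: D_5 has order 2*5 = 10 with 4 conjugacy classes, hence 4 irreducibles. Sum of squared dims 1 + 1 + 4 + 4 = 10 = |G|. Linear characters come from the abelianisation; the 2-dimensional irreps have character r^k -> 2*cos(2*pi*j*k/5), reflections -> 0.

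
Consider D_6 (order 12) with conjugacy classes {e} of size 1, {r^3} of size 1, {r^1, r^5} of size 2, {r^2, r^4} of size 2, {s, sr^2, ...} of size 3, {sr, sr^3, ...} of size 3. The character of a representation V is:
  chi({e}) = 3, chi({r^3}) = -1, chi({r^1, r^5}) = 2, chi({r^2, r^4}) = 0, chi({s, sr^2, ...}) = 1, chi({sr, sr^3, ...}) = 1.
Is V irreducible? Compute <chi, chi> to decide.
Not irreducible (reducible): <chi, chi> = 2 > 1.

Solution. <chi, chi> = (1/|G|) sum_C |C| * |chi(C)|^2 = (1/12)[1*|3|^2 + 1*|-1|^2 + 2*|2|^2 + 2*|0|^2 + 3*|1|^2 + 3*|1|^2]
  = (1/12)[(9) + (1) + (8) + (0) + (3) + (3)] = 24/12 = 2.
A character is irreducible iff <chi, chi> = 1, so this representation is reducible.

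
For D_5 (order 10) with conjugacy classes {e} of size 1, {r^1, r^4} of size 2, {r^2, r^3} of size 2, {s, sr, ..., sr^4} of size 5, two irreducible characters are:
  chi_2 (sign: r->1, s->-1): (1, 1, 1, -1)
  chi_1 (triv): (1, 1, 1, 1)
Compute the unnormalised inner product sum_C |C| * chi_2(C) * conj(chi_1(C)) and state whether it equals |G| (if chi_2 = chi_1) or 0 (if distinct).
Sum = 0; so <chi_2, chi_1> = 0 (distinct irreducibles are orthogonal).

Compute term by term over conjugacy classes (|C| * chi_2(C) * conj(chi_1(C))):
  1*(1)*conj(1) + 2*(1)*conj(1) + 2*(1)*conj(1) + 5*(-1)*conj(1)
  = (1) + (2) + (2) + (-5)
  = 0.
Dividing by |G| = 10 gives 0/10 = 0, matching the row-orthogonality relation <chi_2, chi_1> = [chi_2 = chi_1].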